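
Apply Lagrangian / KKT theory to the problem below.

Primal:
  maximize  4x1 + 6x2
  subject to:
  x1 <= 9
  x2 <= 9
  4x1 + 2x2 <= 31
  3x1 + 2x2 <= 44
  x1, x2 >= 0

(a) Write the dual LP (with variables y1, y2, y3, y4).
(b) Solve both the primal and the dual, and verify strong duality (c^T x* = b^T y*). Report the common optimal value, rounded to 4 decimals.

The standard primal-dual pair for 'max c^T x s.t. A x <= b, x >= 0' is:
  Dual:  min b^T y  s.t.  A^T y >= c,  y >= 0.

So the dual LP is:
  minimize  9y1 + 9y2 + 31y3 + 44y4
  subject to:
    y1 + 4y3 + 3y4 >= 4
    y2 + 2y3 + 2y4 >= 6
    y1, y2, y3, y4 >= 0

Solving the primal: x* = (3.25, 9).
  primal value c^T x* = 67.
Solving the dual: y* = (0, 4, 1, 0).
  dual value b^T y* = 67.
Strong duality: c^T x* = b^T y*. Confirmed.

67


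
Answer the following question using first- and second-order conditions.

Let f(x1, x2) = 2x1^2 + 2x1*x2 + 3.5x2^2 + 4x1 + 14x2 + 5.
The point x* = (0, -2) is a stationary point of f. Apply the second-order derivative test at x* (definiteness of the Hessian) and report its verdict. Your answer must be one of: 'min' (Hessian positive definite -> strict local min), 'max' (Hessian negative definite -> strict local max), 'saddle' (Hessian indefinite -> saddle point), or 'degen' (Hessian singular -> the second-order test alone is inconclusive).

Compute the Hessian H = grad^2 f:
  H = [[4, 2], [2, 7]]
Verify stationarity: grad f(x*) = H x* + g = (0, 0).
Eigenvalues of H: 3, 8.
Both eigenvalues > 0, so H is positive definite -> x* is a strict local min.

min


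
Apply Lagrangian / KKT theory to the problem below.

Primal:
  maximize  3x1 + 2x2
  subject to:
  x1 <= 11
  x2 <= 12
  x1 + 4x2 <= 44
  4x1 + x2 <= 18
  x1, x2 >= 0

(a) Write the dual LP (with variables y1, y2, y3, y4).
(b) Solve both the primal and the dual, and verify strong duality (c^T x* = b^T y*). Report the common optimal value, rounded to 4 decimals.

The standard primal-dual pair for 'max c^T x s.t. A x <= b, x >= 0' is:
  Dual:  min b^T y  s.t.  A^T y >= c,  y >= 0.

So the dual LP is:
  minimize  11y1 + 12y2 + 44y3 + 18y4
  subject to:
    y1 + y3 + 4y4 >= 3
    y2 + 4y3 + y4 >= 2
    y1, y2, y3, y4 >= 0

Solving the primal: x* = (1.8667, 10.5333).
  primal value c^T x* = 26.6667.
Solving the dual: y* = (0, 0, 0.3333, 0.6667).
  dual value b^T y* = 26.6667.
Strong duality: c^T x* = b^T y*. Confirmed.

26.6667


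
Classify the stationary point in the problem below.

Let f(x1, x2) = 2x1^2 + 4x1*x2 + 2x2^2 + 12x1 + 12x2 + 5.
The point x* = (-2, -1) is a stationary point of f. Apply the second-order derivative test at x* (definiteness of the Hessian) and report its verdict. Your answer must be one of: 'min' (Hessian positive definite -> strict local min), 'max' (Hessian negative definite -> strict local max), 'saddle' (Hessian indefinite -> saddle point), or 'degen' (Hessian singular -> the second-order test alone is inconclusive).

Compute the Hessian H = grad^2 f:
  H = [[4, 4], [4, 4]]
Verify stationarity: grad f(x*) = H x* + g = (0, 0).
Eigenvalues of H: 0, 8.
H has a zero eigenvalue (singular; positive semidefinite but not definite), so H is neither positive definite, negative definite, nor indefinite. The second-order test alone is inconclusive -> degen.
(Indeed, f is constant along the null direction of H through x*, so x* is not a strict local extremum.)

degen


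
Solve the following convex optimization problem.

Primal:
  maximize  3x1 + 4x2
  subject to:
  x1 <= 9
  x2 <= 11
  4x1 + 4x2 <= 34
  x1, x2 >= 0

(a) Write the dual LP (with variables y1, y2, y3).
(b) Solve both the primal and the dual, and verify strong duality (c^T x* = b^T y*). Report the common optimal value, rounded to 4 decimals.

The standard primal-dual pair for 'max c^T x s.t. A x <= b, x >= 0' is:
  Dual:  min b^T y  s.t.  A^T y >= c,  y >= 0.

So the dual LP is:
  minimize  9y1 + 11y2 + 34y3
  subject to:
    y1 + 4y3 >= 3
    y2 + 4y3 >= 4
    y1, y2, y3 >= 0

Solving the primal: x* = (0, 8.5).
  primal value c^T x* = 34.
Solving the dual: y* = (0, 0, 1).
  dual value b^T y* = 34.
Strong duality: c^T x* = b^T y*. Confirmed.

34


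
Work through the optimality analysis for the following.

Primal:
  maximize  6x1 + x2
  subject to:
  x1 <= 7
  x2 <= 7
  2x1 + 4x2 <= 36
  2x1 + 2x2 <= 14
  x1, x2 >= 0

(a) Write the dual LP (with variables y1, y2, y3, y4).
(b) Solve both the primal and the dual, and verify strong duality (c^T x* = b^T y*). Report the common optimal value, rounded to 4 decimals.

The standard primal-dual pair for 'max c^T x s.t. A x <= b, x >= 0' is:
  Dual:  min b^T y  s.t.  A^T y >= c,  y >= 0.

So the dual LP is:
  minimize  7y1 + 7y2 + 36y3 + 14y4
  subject to:
    y1 + 2y3 + 2y4 >= 6
    y2 + 4y3 + 2y4 >= 1
    y1, y2, y3, y4 >= 0

Solving the primal: x* = (7, 0).
  primal value c^T x* = 42.
Solving the dual: y* = (0, 0, 0, 3).
  dual value b^T y* = 42.
Strong duality: c^T x* = b^T y*. Confirmed.

42


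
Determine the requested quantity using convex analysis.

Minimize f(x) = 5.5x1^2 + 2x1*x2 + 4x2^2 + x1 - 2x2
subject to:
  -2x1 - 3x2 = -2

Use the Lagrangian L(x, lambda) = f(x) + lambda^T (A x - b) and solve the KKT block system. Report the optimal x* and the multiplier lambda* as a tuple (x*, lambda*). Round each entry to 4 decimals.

Form the Lagrangian:
  L(x, lambda) = (1/2) x^T Q x + c^T x + lambda^T (A x - b)
Stationarity (grad_x L = 0): Q x + c + A^T lambda = 0.
Primal feasibility: A x = b.

This gives the KKT block system:
  [ Q   A^T ] [ x     ]   [-c ]
  [ A    0  ] [ lambda ] = [ b ]

Solving the linear system:
  x*      = (-0.0093, 0.6729)
  lambda* = (1.1215)
  f(x*)   = 0.4439

x* = (-0.0093, 0.6729), lambda* = (1.1215)


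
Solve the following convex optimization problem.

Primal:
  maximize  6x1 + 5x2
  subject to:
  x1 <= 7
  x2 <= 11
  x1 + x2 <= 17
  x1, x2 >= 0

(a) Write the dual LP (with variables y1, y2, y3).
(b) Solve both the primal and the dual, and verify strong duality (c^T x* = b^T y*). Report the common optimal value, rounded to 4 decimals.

The standard primal-dual pair for 'max c^T x s.t. A x <= b, x >= 0' is:
  Dual:  min b^T y  s.t.  A^T y >= c,  y >= 0.

So the dual LP is:
  minimize  7y1 + 11y2 + 17y3
  subject to:
    y1 + y3 >= 6
    y2 + y3 >= 5
    y1, y2, y3 >= 0

Solving the primal: x* = (7, 10).
  primal value c^T x* = 92.
Solving the dual: y* = (1, 0, 5).
  dual value b^T y* = 92.
Strong duality: c^T x* = b^T y*. Confirmed.

92


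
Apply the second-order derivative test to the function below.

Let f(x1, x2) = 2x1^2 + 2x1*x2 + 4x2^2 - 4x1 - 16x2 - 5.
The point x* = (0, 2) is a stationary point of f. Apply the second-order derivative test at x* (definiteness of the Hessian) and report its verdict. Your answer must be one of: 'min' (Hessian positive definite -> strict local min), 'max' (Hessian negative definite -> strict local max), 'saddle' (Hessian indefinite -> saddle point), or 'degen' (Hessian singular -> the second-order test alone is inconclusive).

Compute the Hessian H = grad^2 f:
  H = [[4, 2], [2, 8]]
Verify stationarity: grad f(x*) = H x* + g = (0, 0).
Eigenvalues of H: 3.1716, 8.8284.
Both eigenvalues > 0, so H is positive definite -> x* is a strict local min.

min


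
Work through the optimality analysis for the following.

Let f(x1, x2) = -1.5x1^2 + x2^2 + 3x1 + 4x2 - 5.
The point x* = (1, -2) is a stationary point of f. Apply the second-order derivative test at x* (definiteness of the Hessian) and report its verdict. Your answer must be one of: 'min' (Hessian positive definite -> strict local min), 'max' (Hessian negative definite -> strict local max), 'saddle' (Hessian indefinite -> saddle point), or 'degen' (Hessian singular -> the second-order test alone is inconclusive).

Compute the Hessian H = grad^2 f:
  H = [[-3, 0], [0, 2]]
Verify stationarity: grad f(x*) = H x* + g = (0, 0).
Eigenvalues of H: -3, 2.
Eigenvalues have mixed signs, so H is indefinite -> x* is a saddle point.

saddle


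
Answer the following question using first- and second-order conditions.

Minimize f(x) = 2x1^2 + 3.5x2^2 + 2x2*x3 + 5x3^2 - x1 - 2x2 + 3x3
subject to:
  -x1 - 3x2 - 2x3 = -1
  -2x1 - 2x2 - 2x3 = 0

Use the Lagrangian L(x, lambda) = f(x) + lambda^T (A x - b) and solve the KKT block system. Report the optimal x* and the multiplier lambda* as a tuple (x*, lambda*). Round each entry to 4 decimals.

Form the Lagrangian:
  L(x, lambda) = (1/2) x^T Q x + c^T x + lambda^T (A x - b)
Stationarity (grad_x L = 0): Q x + c + A^T lambda = 0.
Primal feasibility: A x = b.

This gives the KKT block system:
  [ Q   A^T ] [ x     ]   [-c ]
  [ A    0  ] [ lambda ] = [ b ]

Solving the linear system:
  x*      = (-0.2791, 0.7209, -0.4419)
  lambda* = (2.1395, -2.1279)
  f(x*)   = -0.1744

x* = (-0.2791, 0.7209, -0.4419), lambda* = (2.1395, -2.1279)


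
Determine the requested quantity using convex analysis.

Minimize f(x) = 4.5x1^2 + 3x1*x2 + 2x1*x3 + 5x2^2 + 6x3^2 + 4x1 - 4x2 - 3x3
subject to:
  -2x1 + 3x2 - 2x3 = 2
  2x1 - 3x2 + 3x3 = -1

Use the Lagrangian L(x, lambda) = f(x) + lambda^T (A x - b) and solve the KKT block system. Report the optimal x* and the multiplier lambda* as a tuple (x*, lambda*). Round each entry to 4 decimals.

Form the Lagrangian:
  L(x, lambda) = (1/2) x^T Q x + c^T x + lambda^T (A x - b)
Stationarity (grad_x L = 0): Q x + c + A^T lambda = 0.
Primal feasibility: A x = b.

This gives the KKT block system:
  [ Q   A^T ] [ x     ]   [-c ]
  [ A    0  ] [ lambda ] = [ b ]

Solving the linear system:
  x*      = (-0.9299, 0.7134, 1)
  lambda* = (-7.4841, -7.3694)
  f(x*)   = -0.9873

x* = (-0.9299, 0.7134, 1), lambda* = (-7.4841, -7.3694)


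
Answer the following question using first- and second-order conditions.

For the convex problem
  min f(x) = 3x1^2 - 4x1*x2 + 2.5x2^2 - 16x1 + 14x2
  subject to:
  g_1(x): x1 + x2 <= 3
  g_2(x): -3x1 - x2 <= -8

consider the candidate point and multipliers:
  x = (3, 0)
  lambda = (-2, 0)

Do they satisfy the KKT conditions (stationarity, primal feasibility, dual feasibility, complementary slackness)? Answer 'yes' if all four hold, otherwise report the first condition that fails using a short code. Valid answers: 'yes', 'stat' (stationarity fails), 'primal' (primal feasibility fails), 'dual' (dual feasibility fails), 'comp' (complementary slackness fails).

Gradient of f: grad f(x) = Q x + c = (2, 2)
Constraint values g_i(x) = a_i^T x - b_i:
  g_1((3, 0)) = 0
  g_2((3, 0)) = -1
Stationarity residual: grad f(x) + sum_i lambda_i a_i = (0, 0)
  -> stationarity OK
Primal feasibility (all g_i <= 0): OK
Dual feasibility (all lambda_i >= 0): FAILS
Complementary slackness (lambda_i * g_i(x) = 0 for all i): OK

Verdict: the first failing condition is dual_feasibility -> dual.

dual


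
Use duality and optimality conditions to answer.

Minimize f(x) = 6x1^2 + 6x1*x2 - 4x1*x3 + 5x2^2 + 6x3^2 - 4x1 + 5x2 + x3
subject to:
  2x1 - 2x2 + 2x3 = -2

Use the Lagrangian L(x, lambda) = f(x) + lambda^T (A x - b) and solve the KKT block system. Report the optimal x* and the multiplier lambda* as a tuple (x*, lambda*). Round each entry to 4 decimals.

Form the Lagrangian:
  L(x, lambda) = (1/2) x^T Q x + c^T x + lambda^T (A x - b)
Stationarity (grad_x L = 0): Q x + c + A^T lambda = 0.
Primal feasibility: A x = b.

This gives the KKT block system:
  [ Q   A^T ] [ x     ]   [-c ]
  [ A    0  ] [ lambda ] = [ b ]

Solving the linear system:
  x*      = (-0.3013, 0.1358, -0.5629)
  lambda* = (2.2748)
  f(x*)   = 2.9354

x* = (-0.3013, 0.1358, -0.5629), lambda* = (2.2748)


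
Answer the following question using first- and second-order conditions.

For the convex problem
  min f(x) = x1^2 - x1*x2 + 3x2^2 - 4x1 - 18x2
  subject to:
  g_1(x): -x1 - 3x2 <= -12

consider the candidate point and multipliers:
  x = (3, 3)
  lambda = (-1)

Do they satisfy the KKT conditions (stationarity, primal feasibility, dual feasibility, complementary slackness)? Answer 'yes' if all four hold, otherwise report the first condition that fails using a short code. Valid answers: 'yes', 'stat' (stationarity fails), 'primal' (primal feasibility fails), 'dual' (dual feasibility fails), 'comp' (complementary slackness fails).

Gradient of f: grad f(x) = Q x + c = (-1, -3)
Constraint values g_i(x) = a_i^T x - b_i:
  g_1((3, 3)) = 0
Stationarity residual: grad f(x) + sum_i lambda_i a_i = (0, 0)
  -> stationarity OK
Primal feasibility (all g_i <= 0): OK
Dual feasibility (all lambda_i >= 0): FAILS
Complementary slackness (lambda_i * g_i(x) = 0 for all i): OK

Verdict: the first failing condition is dual_feasibility -> dual.

dual


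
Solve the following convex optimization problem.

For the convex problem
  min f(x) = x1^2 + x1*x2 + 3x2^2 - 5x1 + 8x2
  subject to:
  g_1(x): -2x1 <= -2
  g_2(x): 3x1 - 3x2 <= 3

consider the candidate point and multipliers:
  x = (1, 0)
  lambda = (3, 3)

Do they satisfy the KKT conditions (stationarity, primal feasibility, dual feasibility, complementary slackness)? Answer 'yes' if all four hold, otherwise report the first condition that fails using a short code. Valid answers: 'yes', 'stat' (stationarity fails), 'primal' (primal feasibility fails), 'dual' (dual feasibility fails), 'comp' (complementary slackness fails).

Gradient of f: grad f(x) = Q x + c = (-3, 9)
Constraint values g_i(x) = a_i^T x - b_i:
  g_1((1, 0)) = 0
  g_2((1, 0)) = 0
Stationarity residual: grad f(x) + sum_i lambda_i a_i = (0, 0)
  -> stationarity OK
Primal feasibility (all g_i <= 0): OK
Dual feasibility (all lambda_i >= 0): OK
Complementary slackness (lambda_i * g_i(x) = 0 for all i): OK

Verdict: yes, KKT holds.

yes


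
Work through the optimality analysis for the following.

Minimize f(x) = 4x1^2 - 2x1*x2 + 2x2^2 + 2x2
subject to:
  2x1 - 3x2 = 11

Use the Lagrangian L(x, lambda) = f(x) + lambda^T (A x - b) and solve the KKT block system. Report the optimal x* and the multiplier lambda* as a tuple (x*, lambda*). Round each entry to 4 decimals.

Form the Lagrangian:
  L(x, lambda) = (1/2) x^T Q x + c^T x + lambda^T (A x - b)
Stationarity (grad_x L = 0): Q x + c + A^T lambda = 0.
Primal feasibility: A x = b.

This gives the KKT block system:
  [ Q   A^T ] [ x     ]   [-c ]
  [ A    0  ] [ lambda ] = [ b ]

Solving the linear system:
  x*      = (0.1562, -3.5625)
  lambda* = (-4.1875)
  f(x*)   = 19.4688

x* = (0.1562, -3.5625), lambda* = (-4.1875)


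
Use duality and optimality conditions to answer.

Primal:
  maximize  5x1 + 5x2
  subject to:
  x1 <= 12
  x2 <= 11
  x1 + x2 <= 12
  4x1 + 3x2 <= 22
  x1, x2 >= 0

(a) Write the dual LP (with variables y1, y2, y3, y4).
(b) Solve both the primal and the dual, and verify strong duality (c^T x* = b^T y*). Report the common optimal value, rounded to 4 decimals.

The standard primal-dual pair for 'max c^T x s.t. A x <= b, x >= 0' is:
  Dual:  min b^T y  s.t.  A^T y >= c,  y >= 0.

So the dual LP is:
  minimize  12y1 + 11y2 + 12y3 + 22y4
  subject to:
    y1 + y3 + 4y4 >= 5
    y2 + y3 + 3y4 >= 5
    y1, y2, y3, y4 >= 0

Solving the primal: x* = (0, 7.3333).
  primal value c^T x* = 36.6667.
Solving the dual: y* = (0, 0, 0, 1.6667).
  dual value b^T y* = 36.6667.
Strong duality: c^T x* = b^T y*. Confirmed.

36.6667


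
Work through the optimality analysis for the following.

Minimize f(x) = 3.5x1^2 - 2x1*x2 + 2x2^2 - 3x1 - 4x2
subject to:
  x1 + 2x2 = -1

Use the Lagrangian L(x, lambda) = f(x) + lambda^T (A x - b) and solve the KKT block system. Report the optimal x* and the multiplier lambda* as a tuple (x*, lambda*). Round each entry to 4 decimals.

Form the Lagrangian:
  L(x, lambda) = (1/2) x^T Q x + c^T x + lambda^T (A x - b)
Stationarity (grad_x L = 0): Q x + c + A^T lambda = 0.
Primal feasibility: A x = b.

This gives the KKT block system:
  [ Q   A^T ] [ x     ]   [-c ]
  [ A    0  ] [ lambda ] = [ b ]

Solving the linear system:
  x*      = (-0.1, -0.45)
  lambda* = (2.8)
  f(x*)   = 2.45

x* = (-0.1, -0.45), lambda* = (2.8)


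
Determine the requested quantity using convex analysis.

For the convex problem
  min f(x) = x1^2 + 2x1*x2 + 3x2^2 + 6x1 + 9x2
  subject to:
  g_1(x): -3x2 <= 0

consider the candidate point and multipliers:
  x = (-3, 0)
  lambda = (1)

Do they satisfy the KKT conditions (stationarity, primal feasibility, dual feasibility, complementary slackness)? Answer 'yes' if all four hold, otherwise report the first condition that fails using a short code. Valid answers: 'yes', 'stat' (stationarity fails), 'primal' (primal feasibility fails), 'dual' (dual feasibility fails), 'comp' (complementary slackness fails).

Gradient of f: grad f(x) = Q x + c = (0, 3)
Constraint values g_i(x) = a_i^T x - b_i:
  g_1((-3, 0)) = 0
Stationarity residual: grad f(x) + sum_i lambda_i a_i = (0, 0)
  -> stationarity OK
Primal feasibility (all g_i <= 0): OK
Dual feasibility (all lambda_i >= 0): OK
Complementary slackness (lambda_i * g_i(x) = 0 for all i): OK

Verdict: yes, KKT holds.

yes


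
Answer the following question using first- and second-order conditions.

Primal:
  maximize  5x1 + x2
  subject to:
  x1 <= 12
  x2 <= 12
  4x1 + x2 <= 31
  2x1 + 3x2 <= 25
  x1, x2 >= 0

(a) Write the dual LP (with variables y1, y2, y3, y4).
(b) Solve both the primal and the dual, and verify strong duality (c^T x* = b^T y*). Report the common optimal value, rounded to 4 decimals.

The standard primal-dual pair for 'max c^T x s.t. A x <= b, x >= 0' is:
  Dual:  min b^T y  s.t.  A^T y >= c,  y >= 0.

So the dual LP is:
  minimize  12y1 + 12y2 + 31y3 + 25y4
  subject to:
    y1 + 4y3 + 2y4 >= 5
    y2 + y3 + 3y4 >= 1
    y1, y2, y3, y4 >= 0

Solving the primal: x* = (7.75, 0).
  primal value c^T x* = 38.75.
Solving the dual: y* = (0, 0, 1.25, 0).
  dual value b^T y* = 38.75.
Strong duality: c^T x* = b^T y*. Confirmed.

38.75


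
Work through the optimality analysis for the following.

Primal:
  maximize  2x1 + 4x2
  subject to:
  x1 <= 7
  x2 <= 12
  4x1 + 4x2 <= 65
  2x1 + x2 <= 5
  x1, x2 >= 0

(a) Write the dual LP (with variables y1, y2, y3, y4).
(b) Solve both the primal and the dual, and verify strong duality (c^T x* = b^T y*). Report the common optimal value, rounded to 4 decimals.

The standard primal-dual pair for 'max c^T x s.t. A x <= b, x >= 0' is:
  Dual:  min b^T y  s.t.  A^T y >= c,  y >= 0.

So the dual LP is:
  minimize  7y1 + 12y2 + 65y3 + 5y4
  subject to:
    y1 + 4y3 + 2y4 >= 2
    y2 + 4y3 + y4 >= 4
    y1, y2, y3, y4 >= 0

Solving the primal: x* = (0, 5).
  primal value c^T x* = 20.
Solving the dual: y* = (0, 0, 0, 4).
  dual value b^T y* = 20.
Strong duality: c^T x* = b^T y*. Confirmed.

20


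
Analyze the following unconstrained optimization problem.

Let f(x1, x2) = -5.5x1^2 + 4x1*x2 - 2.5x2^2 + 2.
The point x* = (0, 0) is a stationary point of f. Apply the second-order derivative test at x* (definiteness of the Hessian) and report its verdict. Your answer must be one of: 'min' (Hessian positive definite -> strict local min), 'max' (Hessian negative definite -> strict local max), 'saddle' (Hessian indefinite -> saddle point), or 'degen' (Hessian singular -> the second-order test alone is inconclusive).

Compute the Hessian H = grad^2 f:
  H = [[-11, 4], [4, -5]]
Verify stationarity: grad f(x*) = H x* + g = (0, 0).
Eigenvalues of H: -13, -3.
Both eigenvalues < 0, so H is negative definite -> x* is a strict local max.

max


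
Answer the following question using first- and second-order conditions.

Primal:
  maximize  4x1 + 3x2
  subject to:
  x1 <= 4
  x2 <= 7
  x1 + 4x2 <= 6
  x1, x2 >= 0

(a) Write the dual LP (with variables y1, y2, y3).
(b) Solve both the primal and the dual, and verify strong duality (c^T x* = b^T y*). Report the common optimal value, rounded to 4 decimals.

The standard primal-dual pair for 'max c^T x s.t. A x <= b, x >= 0' is:
  Dual:  min b^T y  s.t.  A^T y >= c,  y >= 0.

So the dual LP is:
  minimize  4y1 + 7y2 + 6y3
  subject to:
    y1 + y3 >= 4
    y2 + 4y3 >= 3
    y1, y2, y3 >= 0

Solving the primal: x* = (4, 0.5).
  primal value c^T x* = 17.5.
Solving the dual: y* = (3.25, 0, 0.75).
  dual value b^T y* = 17.5.
Strong duality: c^T x* = b^T y*. Confirmed.

17.5


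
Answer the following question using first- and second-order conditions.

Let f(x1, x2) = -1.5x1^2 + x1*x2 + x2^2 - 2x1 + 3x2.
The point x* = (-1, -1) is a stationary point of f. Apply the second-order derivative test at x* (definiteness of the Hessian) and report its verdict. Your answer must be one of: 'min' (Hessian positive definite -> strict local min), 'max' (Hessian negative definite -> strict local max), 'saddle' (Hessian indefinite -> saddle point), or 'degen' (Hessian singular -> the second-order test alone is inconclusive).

Compute the Hessian H = grad^2 f:
  H = [[-3, 1], [1, 2]]
Verify stationarity: grad f(x*) = H x* + g = (0, 0).
Eigenvalues of H: -3.1926, 2.1926.
Eigenvalues have mixed signs, so H is indefinite -> x* is a saddle point.

saddle


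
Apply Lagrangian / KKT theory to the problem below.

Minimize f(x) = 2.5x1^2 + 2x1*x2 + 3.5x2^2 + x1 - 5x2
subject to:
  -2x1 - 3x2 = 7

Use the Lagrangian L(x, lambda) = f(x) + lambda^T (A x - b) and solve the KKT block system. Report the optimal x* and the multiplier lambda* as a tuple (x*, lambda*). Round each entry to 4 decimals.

Form the Lagrangian:
  L(x, lambda) = (1/2) x^T Q x + c^T x + lambda^T (A x - b)
Stationarity (grad_x L = 0): Q x + c + A^T lambda = 0.
Primal feasibility: A x = b.

This gives the KKT block system:
  [ Q   A^T ] [ x     ]   [-c ]
  [ A    0  ] [ lambda ] = [ b ]

Solving the linear system:
  x*      = (-1.9388, -1.0408)
  lambda* = (-5.3878)
  f(x*)   = 20.4898

x* = (-1.9388, -1.0408), lambda* = (-5.3878)


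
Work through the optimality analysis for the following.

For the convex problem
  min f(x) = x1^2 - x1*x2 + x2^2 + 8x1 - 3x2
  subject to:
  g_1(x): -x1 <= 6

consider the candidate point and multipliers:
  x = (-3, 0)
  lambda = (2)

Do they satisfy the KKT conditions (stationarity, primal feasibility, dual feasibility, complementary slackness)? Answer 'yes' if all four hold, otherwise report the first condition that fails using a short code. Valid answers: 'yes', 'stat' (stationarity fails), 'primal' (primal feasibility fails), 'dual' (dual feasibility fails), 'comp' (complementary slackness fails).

Gradient of f: grad f(x) = Q x + c = (2, 0)
Constraint values g_i(x) = a_i^T x - b_i:
  g_1((-3, 0)) = -3
Stationarity residual: grad f(x) + sum_i lambda_i a_i = (0, 0)
  -> stationarity OK
Primal feasibility (all g_i <= 0): OK
Dual feasibility (all lambda_i >= 0): OK
Complementary slackness (lambda_i * g_i(x) = 0 for all i): FAILS

Verdict: the first failing condition is complementary_slackness -> comp.

comp


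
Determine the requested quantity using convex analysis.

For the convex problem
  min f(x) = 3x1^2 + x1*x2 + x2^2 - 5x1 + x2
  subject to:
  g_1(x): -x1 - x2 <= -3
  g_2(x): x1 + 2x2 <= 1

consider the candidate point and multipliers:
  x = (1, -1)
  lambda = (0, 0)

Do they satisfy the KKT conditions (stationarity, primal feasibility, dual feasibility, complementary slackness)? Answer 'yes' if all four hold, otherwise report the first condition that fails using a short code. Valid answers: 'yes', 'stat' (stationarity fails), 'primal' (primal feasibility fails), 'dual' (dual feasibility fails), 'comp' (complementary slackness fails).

Gradient of f: grad f(x) = Q x + c = (0, 0)
Constraint values g_i(x) = a_i^T x - b_i:
  g_1((1, -1)) = 3
  g_2((1, -1)) = -2
Stationarity residual: grad f(x) + sum_i lambda_i a_i = (0, 0)
  -> stationarity OK
Primal feasibility (all g_i <= 0): FAILS
Dual feasibility (all lambda_i >= 0): OK
Complementary slackness (lambda_i * g_i(x) = 0 for all i): OK

Verdict: the first failing condition is primal_feasibility -> primal.

primal


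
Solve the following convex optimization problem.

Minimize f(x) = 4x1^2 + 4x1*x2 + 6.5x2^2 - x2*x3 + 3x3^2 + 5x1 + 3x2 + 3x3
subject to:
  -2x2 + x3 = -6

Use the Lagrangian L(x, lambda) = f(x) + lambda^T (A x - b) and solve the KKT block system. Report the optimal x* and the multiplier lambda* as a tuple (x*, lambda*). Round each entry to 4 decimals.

Form the Lagrangian:
  L(x, lambda) = (1/2) x^T Q x + c^T x + lambda^T (A x - b)
Stationarity (grad_x L = 0): Q x + c + A^T lambda = 0.
Primal feasibility: A x = b.

This gives the KKT block system:
  [ Q   A^T ] [ x     ]   [-c ]
  [ A    0  ] [ lambda ] = [ b ]

Solving the linear system:
  x*      = (-1.5847, 1.9194, -2.1613)
  lambda* = (11.8871)
  f(x*)   = 31.3367

x* = (-1.5847, 1.9194, -2.1613), lambda* = (11.8871)


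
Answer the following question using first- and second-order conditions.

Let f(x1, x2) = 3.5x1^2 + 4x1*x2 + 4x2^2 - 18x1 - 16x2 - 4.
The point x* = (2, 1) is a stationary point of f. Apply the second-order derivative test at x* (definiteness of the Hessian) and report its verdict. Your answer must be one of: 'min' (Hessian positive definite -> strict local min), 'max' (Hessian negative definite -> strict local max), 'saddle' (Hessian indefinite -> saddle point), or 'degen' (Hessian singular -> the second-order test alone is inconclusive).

Compute the Hessian H = grad^2 f:
  H = [[7, 4], [4, 8]]
Verify stationarity: grad f(x*) = H x* + g = (0, 0).
Eigenvalues of H: 3.4689, 11.5311.
Both eigenvalues > 0, so H is positive definite -> x* is a strict local min.

min


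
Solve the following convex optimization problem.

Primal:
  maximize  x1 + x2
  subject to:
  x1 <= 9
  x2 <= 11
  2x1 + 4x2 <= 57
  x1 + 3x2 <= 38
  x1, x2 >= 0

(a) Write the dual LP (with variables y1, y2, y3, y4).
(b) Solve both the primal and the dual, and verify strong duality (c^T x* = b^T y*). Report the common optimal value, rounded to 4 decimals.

The standard primal-dual pair for 'max c^T x s.t. A x <= b, x >= 0' is:
  Dual:  min b^T y  s.t.  A^T y >= c,  y >= 0.

So the dual LP is:
  minimize  9y1 + 11y2 + 57y3 + 38y4
  subject to:
    y1 + 2y3 + y4 >= 1
    y2 + 4y3 + 3y4 >= 1
    y1, y2, y3, y4 >= 0

Solving the primal: x* = (9, 9.6667).
  primal value c^T x* = 18.6667.
Solving the dual: y* = (0.6667, 0, 0, 0.3333).
  dual value b^T y* = 18.6667.
Strong duality: c^T x* = b^T y*. Confirmed.

18.6667


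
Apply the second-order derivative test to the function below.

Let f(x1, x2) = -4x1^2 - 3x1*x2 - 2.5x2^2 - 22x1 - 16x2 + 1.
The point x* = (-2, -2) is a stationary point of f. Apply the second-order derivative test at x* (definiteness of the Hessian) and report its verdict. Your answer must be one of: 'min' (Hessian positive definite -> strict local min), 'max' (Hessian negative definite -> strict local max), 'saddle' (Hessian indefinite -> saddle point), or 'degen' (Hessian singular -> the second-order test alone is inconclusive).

Compute the Hessian H = grad^2 f:
  H = [[-8, -3], [-3, -5]]
Verify stationarity: grad f(x*) = H x* + g = (0, 0).
Eigenvalues of H: -9.8541, -3.1459.
Both eigenvalues < 0, so H is negative definite -> x* is a strict local max.

max


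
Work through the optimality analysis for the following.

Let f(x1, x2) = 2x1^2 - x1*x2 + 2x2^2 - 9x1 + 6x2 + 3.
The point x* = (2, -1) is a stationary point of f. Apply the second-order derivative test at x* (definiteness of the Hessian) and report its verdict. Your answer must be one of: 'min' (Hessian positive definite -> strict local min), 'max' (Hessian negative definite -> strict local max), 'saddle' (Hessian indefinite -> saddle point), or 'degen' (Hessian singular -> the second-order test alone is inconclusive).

Compute the Hessian H = grad^2 f:
  H = [[4, -1], [-1, 4]]
Verify stationarity: grad f(x*) = H x* + g = (0, 0).
Eigenvalues of H: 3, 5.
Both eigenvalues > 0, so H is positive definite -> x* is a strict local min.

min


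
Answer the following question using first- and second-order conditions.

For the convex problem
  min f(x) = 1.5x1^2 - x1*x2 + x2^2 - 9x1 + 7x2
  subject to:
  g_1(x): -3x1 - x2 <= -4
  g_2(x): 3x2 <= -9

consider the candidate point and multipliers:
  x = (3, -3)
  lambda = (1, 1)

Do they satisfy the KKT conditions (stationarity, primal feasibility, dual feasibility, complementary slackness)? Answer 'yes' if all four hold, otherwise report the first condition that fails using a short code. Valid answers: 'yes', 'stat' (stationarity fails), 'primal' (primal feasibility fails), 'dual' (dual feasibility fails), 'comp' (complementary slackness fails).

Gradient of f: grad f(x) = Q x + c = (3, -2)
Constraint values g_i(x) = a_i^T x - b_i:
  g_1((3, -3)) = -2
  g_2((3, -3)) = 0
Stationarity residual: grad f(x) + sum_i lambda_i a_i = (0, 0)
  -> stationarity OK
Primal feasibility (all g_i <= 0): OK
Dual feasibility (all lambda_i >= 0): OK
Complementary slackness (lambda_i * g_i(x) = 0 for all i): FAILS

Verdict: the first failing condition is complementary_slackness -> comp.

comp


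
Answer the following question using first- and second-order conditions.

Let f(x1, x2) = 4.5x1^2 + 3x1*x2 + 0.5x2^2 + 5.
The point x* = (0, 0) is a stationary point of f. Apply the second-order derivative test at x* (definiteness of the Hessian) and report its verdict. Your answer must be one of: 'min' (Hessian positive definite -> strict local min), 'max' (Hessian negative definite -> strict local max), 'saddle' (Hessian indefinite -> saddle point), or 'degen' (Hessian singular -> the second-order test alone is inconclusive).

Compute the Hessian H = grad^2 f:
  H = [[9, 3], [3, 1]]
Verify stationarity: grad f(x*) = H x* + g = (0, 0).
Eigenvalues of H: 0, 10.
H has a zero eigenvalue (singular; positive semidefinite but not definite), so H is neither positive definite, negative definite, nor indefinite. The second-order test alone is inconclusive -> degen.
(Indeed, f is constant along the null direction of H through x*, so x* is not a strict local extremum.)

degen


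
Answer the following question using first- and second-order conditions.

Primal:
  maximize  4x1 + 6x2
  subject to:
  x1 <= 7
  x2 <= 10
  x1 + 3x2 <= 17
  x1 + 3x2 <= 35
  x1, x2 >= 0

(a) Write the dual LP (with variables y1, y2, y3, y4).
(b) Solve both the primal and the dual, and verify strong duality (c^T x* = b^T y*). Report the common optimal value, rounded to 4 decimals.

The standard primal-dual pair for 'max c^T x s.t. A x <= b, x >= 0' is:
  Dual:  min b^T y  s.t.  A^T y >= c,  y >= 0.

So the dual LP is:
  minimize  7y1 + 10y2 + 17y3 + 35y4
  subject to:
    y1 + y3 + y4 >= 4
    y2 + 3y3 + 3y4 >= 6
    y1, y2, y3, y4 >= 0

Solving the primal: x* = (7, 3.3333).
  primal value c^T x* = 48.
Solving the dual: y* = (2, 0, 2, 0).
  dual value b^T y* = 48.
Strong duality: c^T x* = b^T y*. Confirmed.

48


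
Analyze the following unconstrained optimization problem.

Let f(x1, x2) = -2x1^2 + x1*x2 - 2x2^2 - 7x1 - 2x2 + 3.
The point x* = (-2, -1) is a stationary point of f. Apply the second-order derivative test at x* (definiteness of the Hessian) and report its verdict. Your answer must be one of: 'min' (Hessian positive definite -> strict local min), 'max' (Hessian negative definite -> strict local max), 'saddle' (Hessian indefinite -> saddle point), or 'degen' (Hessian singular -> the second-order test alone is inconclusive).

Compute the Hessian H = grad^2 f:
  H = [[-4, 1], [1, -4]]
Verify stationarity: grad f(x*) = H x* + g = (0, 0).
Eigenvalues of H: -5, -3.
Both eigenvalues < 0, so H is negative definite -> x* is a strict local max.

max


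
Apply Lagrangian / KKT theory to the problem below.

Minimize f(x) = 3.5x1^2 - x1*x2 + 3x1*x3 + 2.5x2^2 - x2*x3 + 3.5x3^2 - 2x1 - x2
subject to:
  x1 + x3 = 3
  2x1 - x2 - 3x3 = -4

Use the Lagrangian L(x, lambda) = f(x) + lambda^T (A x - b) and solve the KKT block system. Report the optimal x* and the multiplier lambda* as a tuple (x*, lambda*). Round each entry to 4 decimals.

Form the Lagrangian:
  L(x, lambda) = (1/2) x^T Q x + c^T x + lambda^T (A x - b)
Stationarity (grad_x L = 0): Q x + c + A^T lambda = 0.
Primal feasibility: A x = b.

This gives the KKT block system:
  [ Q   A^T ] [ x     ]   [-c ]
  [ A    0  ] [ lambda ] = [ b ]

Solving the linear system:
  x*      = (1.1955, 0.9774, 1.8045)
  lambda* = (-12.5789, 0.8872)
  f(x*)   = 18.9586

x* = (1.1955, 0.9774, 1.8045), lambda* = (-12.5789, 0.8872)


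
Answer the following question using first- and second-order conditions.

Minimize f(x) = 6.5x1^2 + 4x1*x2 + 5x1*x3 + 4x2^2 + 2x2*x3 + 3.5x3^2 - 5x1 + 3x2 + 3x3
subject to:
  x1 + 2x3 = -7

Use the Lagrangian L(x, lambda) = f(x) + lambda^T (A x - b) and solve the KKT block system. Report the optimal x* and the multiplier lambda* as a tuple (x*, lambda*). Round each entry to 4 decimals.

Form the Lagrangian:
  L(x, lambda) = (1/2) x^T Q x + c^T x + lambda^T (A x - b)
Stationarity (grad_x L = 0): Q x + c + A^T lambda = 0.
Primal feasibility: A x = b.

This gives the KKT block system:
  [ Q   A^T ] [ x     ]   [-c ]
  [ A    0  ] [ lambda ] = [ b ]

Solving the linear system:
  x*      = (1.1884, 0.0543, -4.0942)
  lambda* = (9.8043)
  f(x*)   = 25.2844

x* = (1.1884, 0.0543, -4.0942), lambda* = (9.8043)


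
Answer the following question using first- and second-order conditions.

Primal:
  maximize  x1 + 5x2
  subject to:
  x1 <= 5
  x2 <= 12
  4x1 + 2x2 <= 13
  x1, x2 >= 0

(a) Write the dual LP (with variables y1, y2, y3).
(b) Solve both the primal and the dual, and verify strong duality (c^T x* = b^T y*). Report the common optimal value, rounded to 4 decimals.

The standard primal-dual pair for 'max c^T x s.t. A x <= b, x >= 0' is:
  Dual:  min b^T y  s.t.  A^T y >= c,  y >= 0.

So the dual LP is:
  minimize  5y1 + 12y2 + 13y3
  subject to:
    y1 + 4y3 >= 1
    y2 + 2y3 >= 5
    y1, y2, y3 >= 0

Solving the primal: x* = (0, 6.5).
  primal value c^T x* = 32.5.
Solving the dual: y* = (0, 0, 2.5).
  dual value b^T y* = 32.5.
Strong duality: c^T x* = b^T y*. Confirmed.

32.5


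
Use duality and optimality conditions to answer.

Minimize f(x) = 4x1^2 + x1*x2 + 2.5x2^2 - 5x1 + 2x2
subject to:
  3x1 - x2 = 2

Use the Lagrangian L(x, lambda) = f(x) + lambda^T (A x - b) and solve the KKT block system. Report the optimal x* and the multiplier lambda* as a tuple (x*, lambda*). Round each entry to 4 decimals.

Form the Lagrangian:
  L(x, lambda) = (1/2) x^T Q x + c^T x + lambda^T (A x - b)
Stationarity (grad_x L = 0): Q x + c + A^T lambda = 0.
Primal feasibility: A x = b.

This gives the KKT block system:
  [ Q   A^T ] [ x     ]   [-c ]
  [ A    0  ] [ lambda ] = [ b ]

Solving the linear system:
  x*      = (0.5254, -0.4237)
  lambda* = (0.4068)
  f(x*)   = -2.1441

x* = (0.5254, -0.4237), lambda* = (0.4068)


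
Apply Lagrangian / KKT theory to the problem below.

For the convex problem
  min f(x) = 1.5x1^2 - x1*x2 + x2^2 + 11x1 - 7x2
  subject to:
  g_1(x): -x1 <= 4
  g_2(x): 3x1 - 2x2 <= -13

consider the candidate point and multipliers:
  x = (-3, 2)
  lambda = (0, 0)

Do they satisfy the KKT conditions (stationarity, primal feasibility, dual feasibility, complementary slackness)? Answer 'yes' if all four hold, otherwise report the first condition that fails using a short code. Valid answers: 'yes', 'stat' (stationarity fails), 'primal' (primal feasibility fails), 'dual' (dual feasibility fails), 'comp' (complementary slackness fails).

Gradient of f: grad f(x) = Q x + c = (0, 0)
Constraint values g_i(x) = a_i^T x - b_i:
  g_1((-3, 2)) = -1
  g_2((-3, 2)) = 0
Stationarity residual: grad f(x) + sum_i lambda_i a_i = (0, 0)
  -> stationarity OK
Primal feasibility (all g_i <= 0): OK
Dual feasibility (all lambda_i >= 0): OK
Complementary slackness (lambda_i * g_i(x) = 0 for all i): OK

Verdict: yes, KKT holds.

yes


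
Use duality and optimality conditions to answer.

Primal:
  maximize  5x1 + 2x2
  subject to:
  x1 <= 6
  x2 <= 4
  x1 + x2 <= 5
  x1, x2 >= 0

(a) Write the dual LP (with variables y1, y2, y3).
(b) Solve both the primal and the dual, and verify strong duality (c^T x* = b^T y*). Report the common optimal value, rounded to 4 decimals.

The standard primal-dual pair for 'max c^T x s.t. A x <= b, x >= 0' is:
  Dual:  min b^T y  s.t.  A^T y >= c,  y >= 0.

So the dual LP is:
  minimize  6y1 + 4y2 + 5y3
  subject to:
    y1 + y3 >= 5
    y2 + y3 >= 2
    y1, y2, y3 >= 0

Solving the primal: x* = (5, 0).
  primal value c^T x* = 25.
Solving the dual: y* = (0, 0, 5).
  dual value b^T y* = 25.
Strong duality: c^T x* = b^T y*. Confirmed.

25


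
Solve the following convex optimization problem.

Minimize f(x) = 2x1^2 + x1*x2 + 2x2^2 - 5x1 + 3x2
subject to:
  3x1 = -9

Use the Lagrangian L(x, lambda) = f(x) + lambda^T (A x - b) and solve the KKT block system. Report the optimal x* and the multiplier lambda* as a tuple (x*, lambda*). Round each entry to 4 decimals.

Form the Lagrangian:
  L(x, lambda) = (1/2) x^T Q x + c^T x + lambda^T (A x - b)
Stationarity (grad_x L = 0): Q x + c + A^T lambda = 0.
Primal feasibility: A x = b.

This gives the KKT block system:
  [ Q   A^T ] [ x     ]   [-c ]
  [ A    0  ] [ lambda ] = [ b ]

Solving the linear system:
  x*      = (-3, 0)
  lambda* = (5.6667)
  f(x*)   = 33

x* = (-3, 0), lambda* = (5.6667)


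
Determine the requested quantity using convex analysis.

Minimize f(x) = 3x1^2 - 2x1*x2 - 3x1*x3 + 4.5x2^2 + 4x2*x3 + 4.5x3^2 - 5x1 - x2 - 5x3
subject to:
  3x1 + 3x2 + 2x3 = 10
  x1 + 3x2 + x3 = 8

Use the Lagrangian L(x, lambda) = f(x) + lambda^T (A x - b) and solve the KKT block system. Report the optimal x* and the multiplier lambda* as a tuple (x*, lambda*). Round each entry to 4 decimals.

Form the Lagrangian:
  L(x, lambda) = (1/2) x^T Q x + c^T x + lambda^T (A x - b)
Stationarity (grad_x L = 0): Q x + c + A^T lambda = 0.
Primal feasibility: A x = b.

This gives the KKT block system:
  [ Q   A^T ] [ x     ]   [-c ]
  [ A    0  ] [ lambda ] = [ b ]

Solving the linear system:
  x*      = (1.0069, 2.3356, -0.0138)
  lambda* = (4.7862, -10.7701)
  f(x*)   = 15.4989

x* = (1.0069, 2.3356, -0.0138), lambda* = (4.7862, -10.7701)


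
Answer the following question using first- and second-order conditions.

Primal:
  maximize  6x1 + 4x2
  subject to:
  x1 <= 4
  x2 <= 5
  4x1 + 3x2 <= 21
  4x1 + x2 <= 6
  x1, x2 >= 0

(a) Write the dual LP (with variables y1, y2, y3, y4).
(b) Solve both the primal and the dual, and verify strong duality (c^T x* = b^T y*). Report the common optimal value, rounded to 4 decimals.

The standard primal-dual pair for 'max c^T x s.t. A x <= b, x >= 0' is:
  Dual:  min b^T y  s.t.  A^T y >= c,  y >= 0.

So the dual LP is:
  minimize  4y1 + 5y2 + 21y3 + 6y4
  subject to:
    y1 + 4y3 + 4y4 >= 6
    y2 + 3y3 + y4 >= 4
    y1, y2, y3, y4 >= 0

Solving the primal: x* = (0.25, 5).
  primal value c^T x* = 21.5.
Solving the dual: y* = (0, 2.5, 0, 1.5).
  dual value b^T y* = 21.5.
Strong duality: c^T x* = b^T y*. Confirmed.

21.5


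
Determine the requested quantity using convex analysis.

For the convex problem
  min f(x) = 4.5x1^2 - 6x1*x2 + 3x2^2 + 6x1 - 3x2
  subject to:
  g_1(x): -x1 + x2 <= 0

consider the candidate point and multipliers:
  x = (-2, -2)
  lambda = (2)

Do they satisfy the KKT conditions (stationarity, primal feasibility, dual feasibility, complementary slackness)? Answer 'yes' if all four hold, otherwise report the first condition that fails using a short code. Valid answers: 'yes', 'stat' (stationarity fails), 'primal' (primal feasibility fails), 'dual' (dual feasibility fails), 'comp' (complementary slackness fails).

Gradient of f: grad f(x) = Q x + c = (0, -3)
Constraint values g_i(x) = a_i^T x - b_i:
  g_1((-2, -2)) = 0
Stationarity residual: grad f(x) + sum_i lambda_i a_i = (-2, -1)
  -> stationarity FAILS
Primal feasibility (all g_i <= 0): OK
Dual feasibility (all lambda_i >= 0): OK
Complementary slackness (lambda_i * g_i(x) = 0 for all i): OK

Verdict: the first failing condition is stationarity -> stat.

stat


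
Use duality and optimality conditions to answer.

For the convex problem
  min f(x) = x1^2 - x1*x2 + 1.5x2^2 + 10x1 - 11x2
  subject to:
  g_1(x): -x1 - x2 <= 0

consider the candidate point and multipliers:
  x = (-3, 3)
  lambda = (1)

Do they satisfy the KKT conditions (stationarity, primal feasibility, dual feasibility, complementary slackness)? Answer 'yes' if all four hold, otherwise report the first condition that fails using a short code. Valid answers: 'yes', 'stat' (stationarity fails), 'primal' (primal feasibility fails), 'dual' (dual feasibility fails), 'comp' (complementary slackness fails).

Gradient of f: grad f(x) = Q x + c = (1, 1)
Constraint values g_i(x) = a_i^T x - b_i:
  g_1((-3, 3)) = 0
Stationarity residual: grad f(x) + sum_i lambda_i a_i = (0, 0)
  -> stationarity OK
Primal feasibility (all g_i <= 0): OK
Dual feasibility (all lambda_i >= 0): OK
Complementary slackness (lambda_i * g_i(x) = 0 for all i): OK

Verdict: yes, KKT holds.

yes
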